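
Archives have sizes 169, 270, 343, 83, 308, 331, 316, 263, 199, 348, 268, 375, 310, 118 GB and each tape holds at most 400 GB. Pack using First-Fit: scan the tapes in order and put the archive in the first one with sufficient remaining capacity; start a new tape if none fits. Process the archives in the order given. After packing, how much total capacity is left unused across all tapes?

1099

Put 169 GB in tape 1; 231 GB remain.
Put 270 GB in tape 2; 130 GB remain.
Put 343 GB in tape 3; 57 GB remain.
Put 83 GB in tape 1; 148 GB remain.
Put 308 GB in tape 4; 92 GB remain.
Put 331 GB in tape 5; 69 GB remain.
Put 316 GB in tape 6; 84 GB remain.
Put 263 GB in tape 7; 137 GB remain.
Put 199 GB in tape 8; 201 GB remain.
Put 348 GB in tape 9; 52 GB remain.
Put 268 GB in tape 10; 132 GB remain.
Put 375 GB in tape 11; 25 GB remain.
Put 310 GB in tape 12; 90 GB remain.
Put 118 GB in tape 1; 30 GB remain.
12 tapes × 400 GB = 4800 GB; used 3701 GB; unused 1099 GB.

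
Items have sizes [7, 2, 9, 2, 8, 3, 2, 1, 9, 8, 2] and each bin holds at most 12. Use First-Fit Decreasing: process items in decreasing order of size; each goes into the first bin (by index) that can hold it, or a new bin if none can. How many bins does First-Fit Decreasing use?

Sorted descending: 9, 9, 8, 8, 7, 3, 2, 2, 2, 2, 1.
9 → bin 1 (remaining 3)
9 → bin 2 (remaining 3)
8 → bin 3 (remaining 4)
8 → bin 4 (remaining 4)
7 → bin 5 (remaining 5)
3 → bin 1 (remaining 0)
2 → bin 2 (remaining 1)
2 → bin 3 (remaining 2)
2 → bin 3 (remaining 0)
2 → bin 4 (remaining 2)
1 → bin 2 (remaining 0)

5 bins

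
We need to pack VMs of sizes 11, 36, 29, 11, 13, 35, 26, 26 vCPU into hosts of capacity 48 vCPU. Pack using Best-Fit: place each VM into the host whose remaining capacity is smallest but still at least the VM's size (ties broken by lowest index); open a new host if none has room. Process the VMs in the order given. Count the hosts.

5

host 1: place 11 vCPU, 37 vCPU left
host 1: place 36 vCPU, 1 vCPU left
host 2: place 29 vCPU, 19 vCPU left
host 2: place 11 vCPU, 8 vCPU left
host 3: place 13 vCPU, 35 vCPU left
host 3: place 35 vCPU, 0 vCPU left
host 4: place 26 vCPU, 22 vCPU left
host 5: place 26 vCPU, 22 vCPU left
Final hosts: [11,36] [29,11] [13,35] [26] [26].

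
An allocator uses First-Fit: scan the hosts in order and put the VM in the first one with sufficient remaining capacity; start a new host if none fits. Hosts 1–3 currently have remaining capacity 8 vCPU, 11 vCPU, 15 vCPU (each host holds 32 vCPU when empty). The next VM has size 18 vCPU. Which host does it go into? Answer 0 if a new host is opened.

No host has ≥ 18 vCPU free, so a new host is opened.

0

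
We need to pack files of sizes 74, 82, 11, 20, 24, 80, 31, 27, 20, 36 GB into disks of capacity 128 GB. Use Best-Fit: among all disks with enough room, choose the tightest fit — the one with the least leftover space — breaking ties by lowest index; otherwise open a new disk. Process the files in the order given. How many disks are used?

Put 74 GB in disk 1; 54 GB remain.
Put 82 GB in disk 2; 46 GB remain.
Put 11 GB in disk 2; 35 GB remain.
Put 20 GB in disk 2; 15 GB remain.
Put 24 GB in disk 1; 30 GB remain.
Put 80 GB in disk 3; 48 GB remain.
Put 31 GB in disk 3; 17 GB remain.
Put 27 GB in disk 1; 3 GB remain.
Put 20 GB in disk 4; 108 GB remain.
Put 36 GB in disk 4; 72 GB remain.

4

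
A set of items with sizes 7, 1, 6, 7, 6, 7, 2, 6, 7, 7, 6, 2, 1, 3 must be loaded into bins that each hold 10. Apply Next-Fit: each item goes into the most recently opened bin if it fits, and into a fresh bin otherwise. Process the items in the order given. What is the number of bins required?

Put 7 in bin 1; 3 remain.
Put 1 in bin 1; 2 remain.
Put 6 in bin 2; 4 remain.
Put 7 in bin 3; 3 remain.
Put 6 in bin 4; 4 remain.
Put 7 in bin 5; 3 remain.
Put 2 in bin 5; 1 remain.
Put 6 in bin 6; 4 remain.
Put 7 in bin 7; 3 remain.
Put 7 in bin 8; 3 remain.
Put 6 in bin 9; 4 remain.
Put 2 in bin 9; 2 remain.
Put 1 in bin 9; 1 remain.
Put 3 in bin 10; 7 remain.
Final bins: [7,1] [6] [7] [6] [7,2] [6] [7] [7] [6,2,1] [3].

10 bins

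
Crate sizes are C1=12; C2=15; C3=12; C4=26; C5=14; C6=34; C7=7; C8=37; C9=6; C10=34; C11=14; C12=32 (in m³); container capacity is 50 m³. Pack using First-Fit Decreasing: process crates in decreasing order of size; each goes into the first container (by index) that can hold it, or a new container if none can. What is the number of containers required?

6

Sorted descending: 37, 34, 34, 32, 26, 15, 14, 14, 12, 12, 7, 6.
container 1: place 37 m³, 13 m³ left
container 2: place 34 m³, 16 m³ left
container 3: place 34 m³, 16 m³ left
container 4: place 32 m³, 18 m³ left
container 5: place 26 m³, 24 m³ left
container 2: place 15 m³, 1 m³ left
container 3: place 14 m³, 2 m³ left
container 4: place 14 m³, 4 m³ left
container 1: place 12 m³, 1 m³ left
container 5: place 12 m³, 12 m³ left
container 5: place 7 m³, 5 m³ left
container 6: place 6 m³, 44 m³ left
Final containers: [37,12] [34,15] [34,14] [32,14] [26,12,7] [6].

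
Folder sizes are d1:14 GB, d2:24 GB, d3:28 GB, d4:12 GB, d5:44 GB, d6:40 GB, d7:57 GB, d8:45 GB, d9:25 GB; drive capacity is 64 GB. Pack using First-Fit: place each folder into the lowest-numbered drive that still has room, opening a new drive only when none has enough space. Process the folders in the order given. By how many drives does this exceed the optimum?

1

First-Fit: [14,24,12] [28,25] [44] [40] [57] [45] → 6 drives.
Total size 289 GB; any packing needs at least ⌈289/64⌉ = 5 drives.
An optimal packing achieves that bound: [57] [45,14] [44,12] [40,24] [28,25] → 5 drives.
Excess: 6 − 5 = 1.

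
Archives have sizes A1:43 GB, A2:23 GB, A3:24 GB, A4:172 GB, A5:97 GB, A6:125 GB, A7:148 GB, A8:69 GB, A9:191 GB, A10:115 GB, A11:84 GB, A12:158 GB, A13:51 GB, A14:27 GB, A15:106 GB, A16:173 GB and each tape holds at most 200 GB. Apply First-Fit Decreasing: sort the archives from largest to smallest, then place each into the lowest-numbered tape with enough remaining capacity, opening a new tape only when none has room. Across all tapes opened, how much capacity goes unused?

194

Sorted descending: 191, 173, 172, 158, 148, 125, 115, 106, 97, 84, 69, 51, 43, 27, 24, 23.
tape 1: place 191 GB, 9 GB left
tape 2: place 173 GB, 27 GB left
tape 3: place 172 GB, 28 GB left
tape 4: place 158 GB, 42 GB left
tape 5: place 148 GB, 52 GB left
tape 6: place 125 GB, 75 GB left
tape 7: place 115 GB, 85 GB left
tape 8: place 106 GB, 94 GB left
tape 9: place 97 GB, 103 GB left
tape 7: place 84 GB, 1 GB left
tape 6: place 69 GB, 6 GB left
tape 5: place 51 GB, 1 GB left
tape 8: place 43 GB, 51 GB left
tape 2: place 27 GB, 0 GB left
tape 3: place 24 GB, 4 GB left
tape 4: place 23 GB, 19 GB left
9 tapes × 200 GB = 1800 GB; used 1606 GB; unused 194 GB.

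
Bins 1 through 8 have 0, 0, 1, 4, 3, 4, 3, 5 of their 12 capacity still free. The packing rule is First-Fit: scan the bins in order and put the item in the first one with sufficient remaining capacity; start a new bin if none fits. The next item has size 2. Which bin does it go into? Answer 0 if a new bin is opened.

4

Bins with room: bin 4 (4), bin 5 (3), bin 6 (4), bin 7 (3), bin 8 (5).
The first with room is bin 4.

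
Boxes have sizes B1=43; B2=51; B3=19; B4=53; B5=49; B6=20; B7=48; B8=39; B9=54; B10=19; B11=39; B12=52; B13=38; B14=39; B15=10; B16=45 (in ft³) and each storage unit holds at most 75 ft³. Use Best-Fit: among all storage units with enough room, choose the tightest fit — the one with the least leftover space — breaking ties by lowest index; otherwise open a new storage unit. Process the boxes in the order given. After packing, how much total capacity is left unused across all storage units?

282

storage unit 1: place B1 (43 ft³), 32 ft³ left
storage unit 2: place B2 (51 ft³), 24 ft³ left
storage unit 2: place B3 (19 ft³), 5 ft³ left
storage unit 3: place B4 (53 ft³), 22 ft³ left
storage unit 4: place B5 (49 ft³), 26 ft³ left
storage unit 3: place B6 (20 ft³), 2 ft³ left
storage unit 5: place B7 (48 ft³), 27 ft³ left
storage unit 6: place B8 (39 ft³), 36 ft³ left
storage unit 7: place B9 (54 ft³), 21 ft³ left
storage unit 7: place B10 (19 ft³), 2 ft³ left
storage unit 8: place B11 (39 ft³), 36 ft³ left
storage unit 9: place B12 (52 ft³), 23 ft³ left
storage unit 10: place B13 (38 ft³), 37 ft³ left
storage unit 11: place B14 (39 ft³), 36 ft³ left
storage unit 9: place B15 (10 ft³), 13 ft³ left
storage unit 12: place B16 (45 ft³), 30 ft³ left
12 storage units × 75 ft³ = 900 ft³; used 618 ft³; unused 282 ft³.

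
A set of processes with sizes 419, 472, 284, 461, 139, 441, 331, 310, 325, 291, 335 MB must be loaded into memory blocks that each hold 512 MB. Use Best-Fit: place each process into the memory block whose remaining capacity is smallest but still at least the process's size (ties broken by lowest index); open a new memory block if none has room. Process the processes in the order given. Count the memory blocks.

memory block 1: place 419 MB, 93 MB left
memory block 2: place 472 MB, 40 MB left
memory block 3: place 284 MB, 228 MB left
memory block 4: place 461 MB, 51 MB left
memory block 3: place 139 MB, 89 MB left
memory block 5: place 441 MB, 71 MB left
memory block 6: place 331 MB, 181 MB left
memory block 7: place 310 MB, 202 MB left
memory block 8: place 325 MB, 187 MB left
memory block 9: place 291 MB, 221 MB left
memory block 10: place 335 MB, 177 MB left
Final memory blocks: [419] [472] [284,139] [461] [441] [331] [310] [325] [291] [335].

10 memory blocks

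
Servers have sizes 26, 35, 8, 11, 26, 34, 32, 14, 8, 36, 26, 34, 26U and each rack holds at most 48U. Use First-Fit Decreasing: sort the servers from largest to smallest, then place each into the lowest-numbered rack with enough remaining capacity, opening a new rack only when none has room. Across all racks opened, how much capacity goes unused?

116

Sorted descending: 36, 35, 34, 34, 32, 26, 26, 26, 26, 14, 11, 8, 8.
rack 1: place 36U, 12U left
rack 2: place 35U, 13U left
rack 3: place 34U, 14U left
rack 4: place 34U, 14U left
rack 5: place 32U, 16U left
rack 6: place 26U, 22U left
rack 7: place 26U, 22U left
rack 8: place 26U, 22U left
rack 9: place 26U, 22U left
rack 3: place 14U, 0U left
rack 1: place 11U, 1U left
rack 2: place 8U, 5U left
rack 4: place 8U, 6U left
9 racks × 48U = 432U; used 316U; unused 116U.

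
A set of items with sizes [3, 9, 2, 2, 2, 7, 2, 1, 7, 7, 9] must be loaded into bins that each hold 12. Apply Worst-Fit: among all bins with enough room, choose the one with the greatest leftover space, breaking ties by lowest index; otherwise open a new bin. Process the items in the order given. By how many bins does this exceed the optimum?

1

Worst-Fit: [3,9] [2,2,2,2] [7,1] [7] [7] [9] → 6 bins.
Total size 51; any packing needs at least ⌈51/12⌉ = 5 bins.
An optimal packing achieves that bound: [9,3] [9,2,1] [7,2,2] [7,2] [7] → 5 bins.
Excess: 6 − 5 = 1.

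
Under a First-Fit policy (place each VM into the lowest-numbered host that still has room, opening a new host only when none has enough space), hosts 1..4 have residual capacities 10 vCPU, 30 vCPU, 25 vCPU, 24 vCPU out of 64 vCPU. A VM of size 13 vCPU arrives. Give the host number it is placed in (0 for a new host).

Hosts with room: host 2 (30 vCPU), host 3 (25 vCPU), host 4 (24 vCPU).
The first with room is host 2.

2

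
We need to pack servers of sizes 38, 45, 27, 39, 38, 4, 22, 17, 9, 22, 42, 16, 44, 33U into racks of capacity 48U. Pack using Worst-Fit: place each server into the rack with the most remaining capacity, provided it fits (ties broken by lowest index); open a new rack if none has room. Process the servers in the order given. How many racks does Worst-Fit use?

rack 1: place 38U, 10U left
rack 2: place 45U, 3U left
rack 3: place 27U, 21U left
rack 4: place 39U, 9U left
rack 5: place 38U, 10U left
rack 3: place 4U, 17U left
rack 6: place 22U, 26U left
rack 6: place 17U, 9U left
rack 3: place 9U, 8U left
rack 7: place 22U, 26U left
rack 8: place 42U, 6U left
rack 7: place 16U, 10U left
rack 9: place 44U, 4U left
rack 10: place 33U, 15U left

10 racks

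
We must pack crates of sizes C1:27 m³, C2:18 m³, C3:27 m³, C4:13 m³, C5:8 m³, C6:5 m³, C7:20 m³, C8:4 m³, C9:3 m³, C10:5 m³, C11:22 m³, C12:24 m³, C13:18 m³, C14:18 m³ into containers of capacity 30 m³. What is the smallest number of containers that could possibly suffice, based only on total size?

8

Total size = 27 + 18 + 27 + 13 + 8 + 5 + 20 + 4 + 3 + 5 + 22 + 24 + 18 + 18 = 212 m³.
⌈212 / 30⌉ = 8.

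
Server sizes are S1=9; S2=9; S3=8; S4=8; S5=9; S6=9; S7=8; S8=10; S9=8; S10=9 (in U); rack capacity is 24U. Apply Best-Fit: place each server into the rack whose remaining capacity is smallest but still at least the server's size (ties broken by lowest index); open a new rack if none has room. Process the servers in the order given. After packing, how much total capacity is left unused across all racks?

33

S1 (9U) → rack 1 (remaining 15U)
S2 (9U) → rack 1 (remaining 6U)
S3 (8U) → rack 2 (remaining 16U)
S4 (8U) → rack 2 (remaining 8U)
S5 (9U) → rack 3 (remaining 15U)
S6 (9U) → rack 3 (remaining 6U)
S7 (8U) → rack 2 (remaining 0U)
S8 (10U) → rack 4 (remaining 14U)
S9 (8U) → rack 4 (remaining 6U)
S10 (9U) → rack 5 (remaining 15U)
5 racks × 24U = 120U; used 87U; unused 33U.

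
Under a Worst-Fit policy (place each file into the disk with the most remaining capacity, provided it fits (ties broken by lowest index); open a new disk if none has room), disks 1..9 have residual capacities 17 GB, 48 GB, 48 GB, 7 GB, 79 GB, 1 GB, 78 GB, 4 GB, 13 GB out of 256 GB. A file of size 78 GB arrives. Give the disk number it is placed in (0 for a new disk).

5

Disks with room: disk 5 (79 GB), disk 7 (78 GB).
Most room is disk 5 with 79 GB free.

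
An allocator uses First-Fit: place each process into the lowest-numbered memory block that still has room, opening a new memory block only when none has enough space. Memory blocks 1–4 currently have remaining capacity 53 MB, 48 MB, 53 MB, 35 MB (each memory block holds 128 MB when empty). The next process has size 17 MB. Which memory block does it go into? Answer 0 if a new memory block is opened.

1

Memory blocks with room: memory block 1 (53 MB), memory block 2 (48 MB), memory block 3 (53 MB), memory block 4 (35 MB).
The first with room is memory block 1.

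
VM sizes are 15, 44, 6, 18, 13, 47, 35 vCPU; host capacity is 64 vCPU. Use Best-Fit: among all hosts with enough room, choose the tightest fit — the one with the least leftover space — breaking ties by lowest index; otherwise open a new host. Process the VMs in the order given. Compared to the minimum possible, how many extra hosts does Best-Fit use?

1

Best-Fit: [15,44] [6,18,13] [47] [35] → 4 hosts.
Total size 178 vCPU; any packing needs at least ⌈178/64⌉ = 3 hosts.
An optimal packing achieves that bound: [47,15] [44,18] [35,13,6] → 3 hosts.
Excess: 4 − 3 = 1.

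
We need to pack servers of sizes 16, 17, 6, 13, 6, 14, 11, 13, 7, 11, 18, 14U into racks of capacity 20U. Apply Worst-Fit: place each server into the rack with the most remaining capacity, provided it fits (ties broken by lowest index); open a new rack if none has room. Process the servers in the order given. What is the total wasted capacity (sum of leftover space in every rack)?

34

16U → rack 1 (remaining 4U)
17U → rack 2 (remaining 3U)
6U → rack 3 (remaining 14U)
13U → rack 3 (remaining 1U)
6U → rack 4 (remaining 14U)
14U → rack 4 (remaining 0U)
11U → rack 5 (remaining 9U)
13U → rack 6 (remaining 7U)
7U → rack 5 (remaining 2U)
11U → rack 7 (remaining 9U)
18U → rack 8 (remaining 2U)
14U → rack 9 (remaining 6U)
9 racks × 20U = 180U; used 146U; unused 34U.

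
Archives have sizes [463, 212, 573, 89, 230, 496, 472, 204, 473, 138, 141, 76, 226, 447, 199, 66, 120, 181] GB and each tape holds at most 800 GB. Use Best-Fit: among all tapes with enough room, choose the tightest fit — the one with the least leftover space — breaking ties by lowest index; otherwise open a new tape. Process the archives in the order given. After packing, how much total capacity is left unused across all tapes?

tape 1: place 463 GB, 337 GB left
tape 1: place 212 GB, 125 GB left
tape 2: place 573 GB, 227 GB left
tape 1: place 89 GB, 36 GB left
tape 3: place 230 GB, 570 GB left
tape 3: place 496 GB, 74 GB left
tape 4: place 472 GB, 328 GB left
tape 2: place 204 GB, 23 GB left
tape 5: place 473 GB, 327 GB left
tape 5: place 138 GB, 189 GB left
tape 5: place 141 GB, 48 GB left
tape 4: place 76 GB, 252 GB left
tape 4: place 226 GB, 26 GB left
tape 6: place 447 GB, 353 GB left
tape 6: place 199 GB, 154 GB left
tape 3: place 66 GB, 8 GB left
tape 6: place 120 GB, 34 GB left
tape 7: place 181 GB, 619 GB left
7 tapes × 800 GB = 5600 GB; used 4806 GB; unused 794 GB.

794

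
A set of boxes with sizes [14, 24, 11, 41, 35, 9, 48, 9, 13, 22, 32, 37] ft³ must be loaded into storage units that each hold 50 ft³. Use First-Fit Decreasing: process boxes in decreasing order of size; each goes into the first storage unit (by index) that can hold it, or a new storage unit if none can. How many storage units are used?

7

Sorted descending: 48, 41, 37, 35, 32, 24, 22, 14, 13, 11, 9, 9.
Put 48 ft³ in storage unit 1; 2 ft³ remain.
Put 41 ft³ in storage unit 2; 9 ft³ remain.
Put 37 ft³ in storage unit 3; 13 ft³ remain.
Put 35 ft³ in storage unit 4; 15 ft³ remain.
Put 32 ft³ in storage unit 5; 18 ft³ remain.
Put 24 ft³ in storage unit 6; 26 ft³ remain.
Put 22 ft³ in storage unit 6; 4 ft³ remain.
Put 14 ft³ in storage unit 4; 1 ft³ remain.
Put 13 ft³ in storage unit 3; 0 ft³ remain.
Put 11 ft³ in storage unit 5; 7 ft³ remain.
Put 9 ft³ in storage unit 2; 0 ft³ remain.
Put 9 ft³ in storage unit 7; 41 ft³ remain.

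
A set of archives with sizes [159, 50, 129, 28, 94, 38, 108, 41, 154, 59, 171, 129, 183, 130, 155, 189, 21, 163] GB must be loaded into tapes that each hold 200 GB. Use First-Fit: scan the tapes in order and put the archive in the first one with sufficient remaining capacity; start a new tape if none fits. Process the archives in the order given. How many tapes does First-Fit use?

12

159 GB → tape 1 (remaining 41 GB)
50 GB → tape 2 (remaining 150 GB)
129 GB → tape 2 (remaining 21 GB)
28 GB → tape 1 (remaining 13 GB)
94 GB → tape 3 (remaining 106 GB)
38 GB → tape 3 (remaining 68 GB)
108 GB → tape 4 (remaining 92 GB)
41 GB → tape 3 (remaining 27 GB)
154 GB → tape 5 (remaining 46 GB)
59 GB → tape 4 (remaining 33 GB)
171 GB → tape 6 (remaining 29 GB)
129 GB → tape 7 (remaining 71 GB)
183 GB → tape 8 (remaining 17 GB)
130 GB → tape 9 (remaining 70 GB)
155 GB → tape 10 (remaining 45 GB)
189 GB → tape 11 (remaining 11 GB)
21 GB → tape 2 (remaining 0 GB)
163 GB → tape 12 (remaining 37 GB)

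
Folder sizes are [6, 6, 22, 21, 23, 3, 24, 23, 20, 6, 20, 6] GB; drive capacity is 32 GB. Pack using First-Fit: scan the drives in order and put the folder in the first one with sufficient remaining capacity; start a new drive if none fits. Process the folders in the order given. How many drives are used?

8

6 GB → drive 1 (remaining 26 GB)
6 GB → drive 1 (remaining 20 GB)
22 GB → drive 2 (remaining 10 GB)
21 GB → drive 3 (remaining 11 GB)
23 GB → drive 4 (remaining 9 GB)
3 GB → drive 1 (remaining 17 GB)
24 GB → drive 5 (remaining 8 GB)
23 GB → drive 6 (remaining 9 GB)
20 GB → drive 7 (remaining 12 GB)
6 GB → drive 1 (remaining 11 GB)
20 GB → drive 8 (remaining 12 GB)
6 GB → drive 1 (remaining 5 GB)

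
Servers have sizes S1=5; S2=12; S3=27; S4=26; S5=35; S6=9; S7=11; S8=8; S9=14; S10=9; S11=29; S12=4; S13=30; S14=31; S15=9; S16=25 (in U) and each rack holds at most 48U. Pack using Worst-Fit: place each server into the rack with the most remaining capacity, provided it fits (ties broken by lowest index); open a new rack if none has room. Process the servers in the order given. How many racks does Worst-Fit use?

8 racks

Put S1 (5U) in rack 1; 43U remain.
Put S2 (12U) in rack 1; 31U remain.
Put S3 (27U) in rack 1; 4U remain.
Put S4 (26U) in rack 2; 22U remain.
Put S5 (35U) in rack 3; 13U remain.
Put S6 (9U) in rack 2; 13U remain.
Put S7 (11U) in rack 2; 2U remain.
Put S8 (8U) in rack 3; 5U remain.
Put S9 (14U) in rack 4; 34U remain.
Put S10 (9U) in rack 4; 25U remain.
Put S11 (29U) in rack 5; 19U remain.
Put S12 (4U) in rack 4; 21U remain.
Put S13 (30U) in rack 6; 18U remain.
Put S14 (31U) in rack 7; 17U remain.
Put S15 (9U) in rack 4; 12U remain.
Put S16 (25U) in rack 8; 23U remain.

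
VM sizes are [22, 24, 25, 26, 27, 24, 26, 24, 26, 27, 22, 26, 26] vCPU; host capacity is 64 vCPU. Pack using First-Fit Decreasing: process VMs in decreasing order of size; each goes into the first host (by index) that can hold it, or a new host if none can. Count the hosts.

7

Sorted descending: 27, 27, 26, 26, 26, 26, 26, 25, 24, 24, 24, 22, 22.
27 vCPU → host 1 (remaining 37 vCPU)
27 vCPU → host 1 (remaining 10 vCPU)
26 vCPU → host 2 (remaining 38 vCPU)
26 vCPU → host 2 (remaining 12 vCPU)
26 vCPU → host 3 (remaining 38 vCPU)
26 vCPU → host 3 (remaining 12 vCPU)
26 vCPU → host 4 (remaining 38 vCPU)
25 vCPU → host 4 (remaining 13 vCPU)
24 vCPU → host 5 (remaining 40 vCPU)
24 vCPU → host 5 (remaining 16 vCPU)
24 vCPU → host 6 (remaining 40 vCPU)
22 vCPU → host 6 (remaining 18 vCPU)
22 vCPU → host 7 (remaining 42 vCPU)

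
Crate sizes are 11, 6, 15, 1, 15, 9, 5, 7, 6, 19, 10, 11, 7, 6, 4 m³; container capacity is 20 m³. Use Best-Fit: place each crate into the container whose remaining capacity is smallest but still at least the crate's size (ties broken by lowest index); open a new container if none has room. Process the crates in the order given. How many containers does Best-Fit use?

8 containers

Put 11 m³ in container 1; 9 m³ remain.
Put 6 m³ in container 1; 3 m³ remain.
Put 15 m³ in container 2; 5 m³ remain.
Put 1 m³ in container 1; 2 m³ remain.
Put 15 m³ in container 3; 5 m³ remain.
Put 9 m³ in container 4; 11 m³ remain.
Put 5 m³ in container 2; 0 m³ remain.
Put 7 m³ in container 4; 4 m³ remain.
Put 6 m³ in container 5; 14 m³ remain.
Put 19 m³ in container 6; 1 m³ remain.
Put 10 m³ in container 5; 4 m³ remain.
Put 11 m³ in container 7; 9 m³ remain.
Put 7 m³ in container 7; 2 m³ remain.
Put 6 m³ in container 8; 14 m³ remain.
Put 4 m³ in container 4; 0 m³ remain.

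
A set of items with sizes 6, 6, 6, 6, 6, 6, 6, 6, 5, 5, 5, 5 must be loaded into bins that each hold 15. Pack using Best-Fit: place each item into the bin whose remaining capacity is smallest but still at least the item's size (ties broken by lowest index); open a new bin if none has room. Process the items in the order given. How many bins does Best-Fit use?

6 bins

bin 1: place 6, 9 left
bin 1: place 6, 3 left
bin 2: place 6, 9 left
bin 2: place 6, 3 left
bin 3: place 6, 9 left
bin 3: place 6, 3 left
bin 4: place 6, 9 left
bin 4: place 6, 3 left
bin 5: place 5, 10 left
bin 5: place 5, 5 left
bin 5: place 5, 0 left
bin 6: place 5, 10 left
Final bins: [6,6] [6,6] [6,6] [6,6] [5,5,5] [5].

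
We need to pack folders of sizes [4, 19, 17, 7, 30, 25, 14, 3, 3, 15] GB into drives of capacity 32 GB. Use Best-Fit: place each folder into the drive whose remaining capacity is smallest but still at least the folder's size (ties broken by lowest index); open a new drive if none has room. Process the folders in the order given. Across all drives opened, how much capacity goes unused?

23

drive 1: place 4 GB, 28 GB left
drive 1: place 19 GB, 9 GB left
drive 2: place 17 GB, 15 GB left
drive 1: place 7 GB, 2 GB left
drive 3: place 30 GB, 2 GB left
drive 4: place 25 GB, 7 GB left
drive 2: place 14 GB, 1 GB left
drive 4: place 3 GB, 4 GB left
drive 4: place 3 GB, 1 GB left
drive 5: place 15 GB, 17 GB left
5 drives × 32 GB = 160 GB; used 137 GB; unused 23 GB.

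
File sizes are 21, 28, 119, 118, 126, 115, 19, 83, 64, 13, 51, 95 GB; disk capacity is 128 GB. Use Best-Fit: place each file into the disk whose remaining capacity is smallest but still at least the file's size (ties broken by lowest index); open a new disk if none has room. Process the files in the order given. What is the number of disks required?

8 disks

Put 21 GB in disk 1; 107 GB remain.
Put 28 GB in disk 1; 79 GB remain.
Put 119 GB in disk 2; 9 GB remain.
Put 118 GB in disk 3; 10 GB remain.
Put 126 GB in disk 4; 2 GB remain.
Put 115 GB in disk 5; 13 GB remain.
Put 19 GB in disk 1; 60 GB remain.
Put 83 GB in disk 6; 45 GB remain.
Put 64 GB in disk 7; 64 GB remain.
Put 13 GB in disk 5; 0 GB remain.
Put 51 GB in disk 1; 9 GB remain.
Put 95 GB in disk 8; 33 GB remain.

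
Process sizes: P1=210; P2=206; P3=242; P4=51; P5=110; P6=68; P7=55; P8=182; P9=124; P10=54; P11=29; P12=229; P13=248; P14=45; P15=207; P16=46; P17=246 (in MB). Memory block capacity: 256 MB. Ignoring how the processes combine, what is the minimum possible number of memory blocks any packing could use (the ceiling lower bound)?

10 memory blocks

Total size = 210 + 206 + 242 + 51 + 110 + 68 + 55 + 182 + 124 + 54 + 29 + 229 + 248 + 45 + 207 + 46 + 246 = 2352 MB.
⌈2352 / 256⌉ = 10.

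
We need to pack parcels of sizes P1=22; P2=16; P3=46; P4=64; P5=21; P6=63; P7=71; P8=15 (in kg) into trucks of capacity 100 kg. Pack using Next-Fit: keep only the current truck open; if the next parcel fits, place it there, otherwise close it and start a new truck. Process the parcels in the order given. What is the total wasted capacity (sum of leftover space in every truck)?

Put P1 (22 kg) in truck 1; 78 kg remain.
Put P2 (16 kg) in truck 1; 62 kg remain.
Put P3 (46 kg) in truck 1; 16 kg remain.
Put P4 (64 kg) in truck 2; 36 kg remain.
Put P5 (21 kg) in truck 2; 15 kg remain.
Put P6 (63 kg) in truck 3; 37 kg remain.
Put P7 (71 kg) in truck 4; 29 kg remain.
Put P8 (15 kg) in truck 4; 14 kg remain.
4 trucks × 100 kg = 400 kg; used 318 kg; unused 82 kg.

82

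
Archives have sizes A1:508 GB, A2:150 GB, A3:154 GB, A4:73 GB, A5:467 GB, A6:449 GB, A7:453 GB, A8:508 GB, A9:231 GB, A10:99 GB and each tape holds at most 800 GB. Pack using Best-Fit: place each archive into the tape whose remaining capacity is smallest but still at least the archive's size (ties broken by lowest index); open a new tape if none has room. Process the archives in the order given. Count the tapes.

5 tapes

tape 1: place A1 (508 GB), 292 GB left
tape 1: place A2 (150 GB), 142 GB left
tape 2: place A3 (154 GB), 646 GB left
tape 1: place A4 (73 GB), 69 GB left
tape 2: place A5 (467 GB), 179 GB left
tape 3: place A6 (449 GB), 351 GB left
tape 4: place A7 (453 GB), 347 GB left
tape 5: place A8 (508 GB), 292 GB left
tape 5: place A9 (231 GB), 61 GB left
tape 2: place A10 (99 GB), 80 GB left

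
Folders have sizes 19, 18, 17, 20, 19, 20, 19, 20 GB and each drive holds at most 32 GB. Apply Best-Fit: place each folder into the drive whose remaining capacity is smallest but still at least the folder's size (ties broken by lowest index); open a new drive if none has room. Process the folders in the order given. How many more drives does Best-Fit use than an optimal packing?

Best-Fit: [19] [18] [17] [20] [19] [20] [19] [20] → 8 drives.
8 folders exceed 16 GB (half the capacity), and no two of those can share a drive, so at least 8 drives are needed.
So 8 is already optimal.

0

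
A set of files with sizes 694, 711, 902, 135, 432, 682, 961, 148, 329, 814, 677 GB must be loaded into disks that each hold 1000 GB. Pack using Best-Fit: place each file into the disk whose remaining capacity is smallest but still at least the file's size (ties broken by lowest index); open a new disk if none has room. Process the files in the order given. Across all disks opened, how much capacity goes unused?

Put 694 GB in disk 1; 306 GB remain.
Put 711 GB in disk 2; 289 GB remain.
Put 902 GB in disk 3; 98 GB remain.
Put 135 GB in disk 2; 154 GB remain.
Put 432 GB in disk 4; 568 GB remain.
Put 682 GB in disk 5; 318 GB remain.
Put 961 GB in disk 6; 39 GB remain.
Put 148 GB in disk 2; 6 GB remain.
Put 329 GB in disk 4; 239 GB remain.
Put 814 GB in disk 7; 186 GB remain.
Put 677 GB in disk 8; 323 GB remain.
8 disks × 1000 GB = 8000 GB; used 6485 GB; unused 1515 GB.

1515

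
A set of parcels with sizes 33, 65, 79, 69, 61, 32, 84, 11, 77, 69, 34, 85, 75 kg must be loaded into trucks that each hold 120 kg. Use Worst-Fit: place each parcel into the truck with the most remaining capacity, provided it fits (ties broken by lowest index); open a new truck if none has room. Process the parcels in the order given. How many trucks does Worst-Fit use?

33 kg → truck 1 (remaining 87 kg)
65 kg → truck 1 (remaining 22 kg)
79 kg → truck 2 (remaining 41 kg)
69 kg → truck 3 (remaining 51 kg)
61 kg → truck 4 (remaining 59 kg)
32 kg → truck 4 (remaining 27 kg)
84 kg → truck 5 (remaining 36 kg)
11 kg → truck 3 (remaining 40 kg)
77 kg → truck 6 (remaining 43 kg)
69 kg → truck 7 (remaining 51 kg)
34 kg → truck 7 (remaining 17 kg)
85 kg → truck 8 (remaining 35 kg)
75 kg → truck 9 (remaining 45 kg)
Final trucks: [33,65] [79] [69,11] [61,32] [84] [77] [69,34] [85] [75].

9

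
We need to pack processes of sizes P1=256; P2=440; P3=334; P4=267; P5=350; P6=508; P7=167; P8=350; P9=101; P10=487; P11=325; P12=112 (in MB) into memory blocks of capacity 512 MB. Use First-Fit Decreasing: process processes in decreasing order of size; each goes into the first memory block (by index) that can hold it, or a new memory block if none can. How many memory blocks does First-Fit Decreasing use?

Sorted descending: 508, 487, 440, 350, 350, 334, 325, 267, 256, 167, 112, 101.
memory block 1: place 508 MB, 4 MB left
memory block 2: place 487 MB, 25 MB left
memory block 3: place 440 MB, 72 MB left
memory block 4: place 350 MB, 162 MB left
memory block 5: place 350 MB, 162 MB left
memory block 6: place 334 MB, 178 MB left
memory block 7: place 325 MB, 187 MB left
memory block 8: place 267 MB, 245 MB left
memory block 9: place 256 MB, 256 MB left
memory block 6: place 167 MB, 11 MB left
memory block 4: place 112 MB, 50 MB left
memory block 5: place 101 MB, 61 MB left
Final memory blocks: [508] [487] [440] [350,112] [350,101] [334,167] [325] [267] [256].

9 memory blocks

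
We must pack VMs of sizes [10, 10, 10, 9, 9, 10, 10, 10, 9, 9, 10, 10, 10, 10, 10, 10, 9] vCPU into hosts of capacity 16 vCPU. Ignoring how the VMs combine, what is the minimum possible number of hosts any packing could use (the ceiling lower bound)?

Total size = 10 + 10 + 10 + 9 + 9 + 10 + 10 + 10 + 9 + 9 + 10 + 10 + 10 + 10 + 10 + 10 + 9 = 165 vCPU.
⌈165 / 16⌉ = 11.

11 hosts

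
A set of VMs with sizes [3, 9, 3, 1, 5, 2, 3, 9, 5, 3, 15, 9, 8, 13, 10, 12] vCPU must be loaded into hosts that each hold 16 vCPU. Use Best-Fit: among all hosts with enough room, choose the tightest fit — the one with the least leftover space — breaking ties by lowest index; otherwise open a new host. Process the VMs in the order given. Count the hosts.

9

3 vCPU → host 1 (remaining 13 vCPU)
9 vCPU → host 1 (remaining 4 vCPU)
3 vCPU → host 1 (remaining 1 vCPU)
1 vCPU → host 1 (remaining 0 vCPU)
5 vCPU → host 2 (remaining 11 vCPU)
2 vCPU → host 2 (remaining 9 vCPU)
3 vCPU → host 2 (remaining 6 vCPU)
9 vCPU → host 3 (remaining 7 vCPU)
5 vCPU → host 2 (remaining 1 vCPU)
3 vCPU → host 3 (remaining 4 vCPU)
15 vCPU → host 4 (remaining 1 vCPU)
9 vCPU → host 5 (remaining 7 vCPU)
8 vCPU → host 6 (remaining 8 vCPU)
13 vCPU → host 7 (remaining 3 vCPU)
10 vCPU → host 8 (remaining 6 vCPU)
12 vCPU → host 9 (remaining 4 vCPU)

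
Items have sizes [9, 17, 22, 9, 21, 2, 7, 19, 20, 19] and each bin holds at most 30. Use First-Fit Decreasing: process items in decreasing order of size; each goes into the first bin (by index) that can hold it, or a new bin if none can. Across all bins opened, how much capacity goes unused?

Sorted descending: 22, 21, 20, 19, 19, 17, 9, 9, 7, 2.
Put 22 in bin 1; 8 remain.
Put 21 in bin 2; 9 remain.
Put 20 in bin 3; 10 remain.
Put 19 in bin 4; 11 remain.
Put 19 in bin 5; 11 remain.
Put 17 in bin 6; 13 remain.
Put 9 in bin 2; 0 remain.
Put 9 in bin 3; 1 remain.
Put 7 in bin 1; 1 remain.
Put 2 in bin 4; 9 remain.
6 bins × 30 = 180; used 145; unused 35.

35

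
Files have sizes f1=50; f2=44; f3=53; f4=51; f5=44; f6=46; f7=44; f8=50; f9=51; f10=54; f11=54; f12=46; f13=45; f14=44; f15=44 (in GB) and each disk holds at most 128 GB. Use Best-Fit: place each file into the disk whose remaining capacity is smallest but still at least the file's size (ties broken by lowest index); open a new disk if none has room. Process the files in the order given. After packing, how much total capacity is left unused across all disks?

304

Put f1 (50 GB) in disk 1; 78 GB remain.
Put f2 (44 GB) in disk 1; 34 GB remain.
Put f3 (53 GB) in disk 2; 75 GB remain.
Put f4 (51 GB) in disk 2; 24 GB remain.
Put f5 (44 GB) in disk 3; 84 GB remain.
Put f6 (46 GB) in disk 3; 38 GB remain.
Put f7 (44 GB) in disk 4; 84 GB remain.
Put f8 (50 GB) in disk 4; 34 GB remain.
Put f9 (51 GB) in disk 5; 77 GB remain.
Put f10 (54 GB) in disk 5; 23 GB remain.
Put f11 (54 GB) in disk 6; 74 GB remain.
Put f12 (46 GB) in disk 6; 28 GB remain.
Put f13 (45 GB) in disk 7; 83 GB remain.
Put f14 (44 GB) in disk 7; 39 GB remain.
Put f15 (44 GB) in disk 8; 84 GB remain.
8 disks × 128 GB = 1024 GB; used 720 GB; unused 304 GB.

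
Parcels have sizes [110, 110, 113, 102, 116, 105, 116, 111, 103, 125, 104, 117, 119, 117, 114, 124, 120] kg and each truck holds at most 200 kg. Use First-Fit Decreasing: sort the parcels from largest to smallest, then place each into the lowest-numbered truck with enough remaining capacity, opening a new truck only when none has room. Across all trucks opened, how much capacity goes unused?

1474

Sorted descending: 125, 124, 120, 119, 117, 117, 116, 116, 114, 113, 111, 110, 110, 105, 104, 103, 102.
truck 1: place 125 kg, 75 kg left
truck 2: place 124 kg, 76 kg left
truck 3: place 120 kg, 80 kg left
truck 4: place 119 kg, 81 kg left
truck 5: place 117 kg, 83 kg left
truck 6: place 117 kg, 83 kg left
truck 7: place 116 kg, 84 kg left
truck 8: place 116 kg, 84 kg left
truck 9: place 114 kg, 86 kg left
truck 10: place 113 kg, 87 kg left
truck 11: place 111 kg, 89 kg left
truck 12: place 110 kg, 90 kg left
truck 13: place 110 kg, 90 kg left
truck 14: place 105 kg, 95 kg left
truck 15: place 104 kg, 96 kg left
truck 16: place 103 kg, 97 kg left
truck 17: place 102 kg, 98 kg left
17 trucks × 200 kg = 3400 kg; used 1926 kg; unused 1474 kg.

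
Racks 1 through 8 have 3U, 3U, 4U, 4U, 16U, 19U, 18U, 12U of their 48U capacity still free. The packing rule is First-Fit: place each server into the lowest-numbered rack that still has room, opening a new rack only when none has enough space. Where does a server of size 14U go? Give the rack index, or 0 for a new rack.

5

Racks with room: rack 5 (16U), rack 6 (19U), rack 7 (18U).
The first with room is rack 5.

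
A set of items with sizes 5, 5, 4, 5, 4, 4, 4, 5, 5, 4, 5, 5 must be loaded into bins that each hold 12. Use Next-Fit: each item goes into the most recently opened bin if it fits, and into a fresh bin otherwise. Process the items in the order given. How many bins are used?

6 bins

bin 1: place 5, 7 left
bin 1: place 5, 2 left
bin 2: place 4, 8 left
bin 2: place 5, 3 left
bin 3: place 4, 8 left
bin 3: place 4, 4 left
bin 3: place 4, 0 left
bin 4: place 5, 7 left
bin 4: place 5, 2 left
bin 5: place 4, 8 left
bin 5: place 5, 3 left
bin 6: place 5, 7 left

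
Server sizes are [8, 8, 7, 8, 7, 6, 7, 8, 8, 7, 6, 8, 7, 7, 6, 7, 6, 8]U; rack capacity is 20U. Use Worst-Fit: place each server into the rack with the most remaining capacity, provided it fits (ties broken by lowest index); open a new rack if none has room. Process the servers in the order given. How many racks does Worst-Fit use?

Put 8U in rack 1; 12U remain.
Put 8U in rack 1; 4U remain.
Put 7U in rack 2; 13U remain.
Put 8U in rack 2; 5U remain.
Put 7U in rack 3; 13U remain.
Put 6U in rack 3; 7U remain.
Put 7U in rack 3; 0U remain.
Put 8U in rack 4; 12U remain.
Put 8U in rack 4; 4U remain.
Put 7U in rack 5; 13U remain.
Put 6U in rack 5; 7U remain.
Put 8U in rack 6; 12U remain.
Put 7U in rack 6; 5U remain.
Put 7U in rack 5; 0U remain.
Put 6U in rack 7; 14U remain.
Put 7U in rack 7; 7U remain.
Put 6U in rack 7; 1U remain.
Put 8U in rack 8; 12U remain.

8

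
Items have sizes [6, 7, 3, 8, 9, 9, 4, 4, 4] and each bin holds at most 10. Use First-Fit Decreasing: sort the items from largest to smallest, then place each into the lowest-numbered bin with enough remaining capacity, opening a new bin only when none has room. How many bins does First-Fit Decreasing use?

6

Sorted descending: 9, 9, 8, 7, 6, 4, 4, 4, 3.
Put 9 in bin 1; 1 remain.
Put 9 in bin 2; 1 remain.
Put 8 in bin 3; 2 remain.
Put 7 in bin 4; 3 remain.
Put 6 in bin 5; 4 remain.
Put 4 in bin 5; 0 remain.
Put 4 in bin 6; 6 remain.
Put 4 in bin 6; 2 remain.
Put 3 in bin 4; 0 remain.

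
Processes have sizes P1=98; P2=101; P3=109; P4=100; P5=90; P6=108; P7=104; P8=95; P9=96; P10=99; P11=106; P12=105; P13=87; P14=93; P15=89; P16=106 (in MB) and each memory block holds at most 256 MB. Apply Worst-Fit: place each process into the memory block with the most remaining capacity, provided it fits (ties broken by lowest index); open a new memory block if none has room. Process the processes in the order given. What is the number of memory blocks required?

8

memory block 1: place P1 (98 MB), 158 MB left
memory block 1: place P2 (101 MB), 57 MB left
memory block 2: place P3 (109 MB), 147 MB left
memory block 2: place P4 (100 MB), 47 MB left
memory block 3: place P5 (90 MB), 166 MB left
memory block 3: place P6 (108 MB), 58 MB left
memory block 4: place P7 (104 MB), 152 MB left
memory block 4: place P8 (95 MB), 57 MB left
memory block 5: place P9 (96 MB), 160 MB left
memory block 5: place P10 (99 MB), 61 MB left
memory block 6: place P11 (106 MB), 150 MB left
memory block 6: place P12 (105 MB), 45 MB left
memory block 7: place P13 (87 MB), 169 MB left
memory block 7: place P14 (93 MB), 76 MB left
memory block 8: place P15 (89 MB), 167 MB left
memory block 8: place P16 (106 MB), 61 MB left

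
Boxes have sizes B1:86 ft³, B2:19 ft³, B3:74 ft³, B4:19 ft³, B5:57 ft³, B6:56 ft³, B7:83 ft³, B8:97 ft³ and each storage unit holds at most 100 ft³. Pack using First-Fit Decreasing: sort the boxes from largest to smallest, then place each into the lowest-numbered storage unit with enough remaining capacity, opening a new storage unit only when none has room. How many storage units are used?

Sorted descending: 97, 86, 83, 74, 57, 56, 19, 19.
Put 97 ft³ in storage unit 1; 3 ft³ remain.
Put 86 ft³ in storage unit 2; 14 ft³ remain.
Put 83 ft³ in storage unit 3; 17 ft³ remain.
Put 74 ft³ in storage unit 4; 26 ft³ remain.
Put 57 ft³ in storage unit 5; 43 ft³ remain.
Put 56 ft³ in storage unit 6; 44 ft³ remain.
Put 19 ft³ in storage unit 4; 7 ft³ remain.
Put 19 ft³ in storage unit 5; 24 ft³ remain.

6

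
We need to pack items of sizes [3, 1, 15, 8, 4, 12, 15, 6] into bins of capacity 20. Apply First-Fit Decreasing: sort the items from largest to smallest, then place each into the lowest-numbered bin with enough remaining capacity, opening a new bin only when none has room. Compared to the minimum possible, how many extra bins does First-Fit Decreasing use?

0

First-Fit Decreasing: [15,4,1] [15,3] [12,8] [6] → 4 bins.
Total size 64; any packing needs at least ⌈64/20⌉ = 4 bins.
So 4 is already optimal.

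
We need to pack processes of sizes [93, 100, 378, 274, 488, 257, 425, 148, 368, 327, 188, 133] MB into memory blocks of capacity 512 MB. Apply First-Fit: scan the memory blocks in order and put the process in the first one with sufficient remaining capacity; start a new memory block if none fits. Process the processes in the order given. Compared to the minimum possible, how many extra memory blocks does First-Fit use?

First-Fit: [93,100,274] [378,133] [488] [257,148] [425] [368] [327] [188] → 8 memory blocks.
Total size 3179 MB; any packing needs at least ⌈3179/512⌉ = 7 memory blocks.
An optimal packing achieves that bound: [488] [425] [378,133] [368,100] [327,148] [274,188] [257,93] → 7 memory blocks.
Excess: 8 − 7 = 1.

1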